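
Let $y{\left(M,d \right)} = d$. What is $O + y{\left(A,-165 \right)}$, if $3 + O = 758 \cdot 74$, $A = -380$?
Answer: $55924$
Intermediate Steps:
$O = 56089$ ($O = -3 + 758 \cdot 74 = -3 + 56092 = 56089$)
$O + y{\left(A,-165 \right)} = 56089 - 165 = 55924$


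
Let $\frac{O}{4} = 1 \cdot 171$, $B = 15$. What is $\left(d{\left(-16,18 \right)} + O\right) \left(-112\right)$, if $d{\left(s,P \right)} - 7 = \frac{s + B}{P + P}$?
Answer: $- \frac{696500}{9} \approx -77389.0$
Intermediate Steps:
$O = 684$ ($O = 4 \cdot 1 \cdot 171 = 4 \cdot 171 = 684$)
$d{\left(s,P \right)} = 7 + \frac{15 + s}{2 P}$ ($d{\left(s,P \right)} = 7 + \frac{s + 15}{P + P} = 7 + \frac{15 + s}{2 P}$)
$\left(d{\left(-16,18 \right)} + O\right) \left(-112\right) = \left(\frac{15 - 16 + 14 \cdot 18}{2 \cdot 18} + 684\right) \left(-112\right) = \left(\frac{1}{2} \cdot \frac{1}{18} \left(15 - 16 + 252\right) + 684\right) \left(-112\right) = \left(\frac{1}{2} \cdot \frac{1}{18} \cdot 251 + 684\right) \left(-112\right) = \left(\frac{251}{36} + 684\right) \left(-112\right) = \frac{24875}{36} \left(-112\right) = - \frac{696500}{9}$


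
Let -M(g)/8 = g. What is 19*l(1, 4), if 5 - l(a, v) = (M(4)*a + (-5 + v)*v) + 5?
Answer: 684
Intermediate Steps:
M(g) = -8*g
l(a, v) = 32*a - v*(-5 + v) (l(a, v) = 5 - (((-8*4)*a + (-5 + v)*v) + 5) = 5 - ((-32*a + v*(-5 + v)) + 5) = 5 - (5 - 32*a + v*(-5 + v)) = 5 + (-5 + 32*a - v*(-5 + v)) = 32*a - v*(-5 + v))
19*l(1, 4) = 19*(-1*4**2 + 5*4 + 32*1) = 19*(-1*16 + 20 + 32) = 19*(-16 + 20 + 32) = 19*36 = 684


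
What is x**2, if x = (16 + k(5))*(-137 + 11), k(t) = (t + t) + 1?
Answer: 11573604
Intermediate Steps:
k(t) = 1 + 2*t (k(t) = 2*t + 1 = 1 + 2*t)
x = -3402 (x = (16 + (1 + 2*5))*(-137 + 11) = (16 + (1 + 10))*(-126) = (16 + 11)*(-126) = 27*(-126) = -3402)
x**2 = (-3402)**2 = 11573604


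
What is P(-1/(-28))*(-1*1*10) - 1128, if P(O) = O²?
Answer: -442181/392 ≈ -1128.0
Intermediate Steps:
P(-1/(-28))*(-1*1*10) - 1128 = (-1/(-28))²*(-1*1*10) - 1128 = (-1*(-1/28))²*(-1*10) - 1128 = (1/28)²*(-10) - 1128 = (1/784)*(-10) - 1128 = -5/392 - 1128 = -442181/392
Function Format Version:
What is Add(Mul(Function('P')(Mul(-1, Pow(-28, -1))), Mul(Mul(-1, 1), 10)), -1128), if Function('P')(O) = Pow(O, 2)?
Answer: Rational(-442181, 392) ≈ -1128.0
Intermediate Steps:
Add(Mul(Function('P')(Mul(-1, Pow(-28, -1))), Mul(Mul(-1, 1), 10)), -1128) = Add(Mul(Pow(Mul(-1, Pow(-28, -1)), 2), Mul(Mul(-1, 1), 10)), -1128) = Add(Mul(Pow(Mul(-1, Rational(-1, 28)), 2), Mul(-1, 10)), -1128) = Add(Mul(Pow(Rational(1, 28), 2), -10), -1128) = Add(Mul(Rational(1, 784), -10), -1128) = Add(Rational(-5, 392), -1128) = Rational(-442181, 392)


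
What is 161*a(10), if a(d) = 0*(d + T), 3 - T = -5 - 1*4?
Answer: 0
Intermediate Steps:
T = 12 (T = 3 - (-5 - 1*4) = 3 - (-5 - 4) = 3 - 1*(-9) = 3 + 9 = 12)
a(d) = 0 (a(d) = 0*(d + 12) = 0*(12 + d) = 0)
161*a(10) = 161*0 = 0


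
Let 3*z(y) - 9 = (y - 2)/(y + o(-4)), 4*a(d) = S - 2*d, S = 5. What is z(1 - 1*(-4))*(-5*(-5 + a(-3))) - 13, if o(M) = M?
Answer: 32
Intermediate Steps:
a(d) = 5/4 - d/2 (a(d) = (5 - 2*d)/4 = 5/4 - d/2)
z(y) = 3 + (-2 + y)/(3*(-4 + y)) (z(y) = 3 + ((y - 2)/(y - 4))/3 = 3 + ((-2 + y)/(-4 + y))/3 = 3 + (-2 + y)/(3*(-4 + y)))
z(1 - 1*(-4))*(-5*(-5 + a(-3))) - 13 = (2*(-19 + 5*(1 - 1*(-4)))/(3*(-4 + (1 - 1*(-4)))))*(-5*(-5 + (5/4 - ½*(-3)))) - 13 = (2*(-19 + 5*(1 + 4))/(3*(-4 + (1 + 4))))*(-5*(-5 + (5/4 + 3/2))) - 13 = (2*(-19 + 5*5)/(3*(-4 + 5)))*(-5*(-5 + 11/4)) - 13 = ((⅔)*(-19 + 25)/1)*(-5*(-9/4)) - 13 = ((⅔)*1*6)*(45/4) - 13 = 4*(45/4) - 13 = 45 - 13 = 32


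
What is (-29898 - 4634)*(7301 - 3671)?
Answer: -125351160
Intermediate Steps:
(-29898 - 4634)*(7301 - 3671) = -34532*3630 = -125351160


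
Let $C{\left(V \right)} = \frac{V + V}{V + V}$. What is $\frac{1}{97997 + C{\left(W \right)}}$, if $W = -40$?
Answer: $\frac{1}{97998} \approx 1.0204 \cdot 10^{-5}$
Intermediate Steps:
$C{\left(V \right)} = 1$ ($C{\left(V \right)} = \frac{2 V}{2 V} = 2 V \frac{1}{2 V} = 1$)
$\frac{1}{97997 + C{\left(W \right)}} = \frac{1}{97997 + 1} = \frac{1}{97998}$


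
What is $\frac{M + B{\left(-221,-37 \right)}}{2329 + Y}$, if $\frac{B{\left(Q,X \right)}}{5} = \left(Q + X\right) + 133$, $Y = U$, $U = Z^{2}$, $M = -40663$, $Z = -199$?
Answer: $- \frac{20644}{20965} \approx -0.98469$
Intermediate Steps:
$U = 39601$ ($U = \left(-199\right)^{2} = 39601$)
$Y = 39601$
$B{\left(Q,X \right)} = 665 + 5 Q + 5 X$ ($B{\left(Q,X \right)} = 5 \left(\left(Q + X\right) + 133\right) = 5 \left(133 + Q + X\right) = 665 + 5 Q + 5 X$)
$\frac{M + B{\left(-221,-37 \right)}}{2329 + Y} = \frac{-40663 + \left(665 + 5 \left(-221\right) + 5 \left(-37\right)\right)}{2329 + 39601} = \frac{-40663 - 625}{41930} = \left(-40663 - 625\right) \frac{1}{41930} = \left(-41288\right) \frac{1}{41930} = - \frac{20644}{20965}$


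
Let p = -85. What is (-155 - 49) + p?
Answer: -289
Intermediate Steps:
(-155 - 49) + p = (-155 - 49) - 85 = -204 - 85 = -289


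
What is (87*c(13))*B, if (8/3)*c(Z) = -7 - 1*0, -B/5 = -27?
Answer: -246645/8 ≈ -30831.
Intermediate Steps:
B = 135 (B = -5*(-27) = 135)
c(Z) = -21/8 (c(Z) = 3*(-7 - 1*0)/8 = 3*(-7 + 0)/8 = (3/8)*(-7) = -21/8)
(87*c(13))*B = (87*(-21/8))*135 = -1827/8*135 = -246645/8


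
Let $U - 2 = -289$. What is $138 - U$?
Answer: $425$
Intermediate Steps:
$U = -287$ ($U = 2 - 289 = -287$)
$138 - U = 138 - -287 = 138 + 287 = 425$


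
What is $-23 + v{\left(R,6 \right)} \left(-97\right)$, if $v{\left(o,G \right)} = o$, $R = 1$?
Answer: $-120$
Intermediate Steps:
$-23 + v{\left(R,6 \right)} \left(-97\right) = -23 + 1 \left(-97\right) = -23 - 97 = -120$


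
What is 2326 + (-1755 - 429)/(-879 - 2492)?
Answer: 7843130/3371 ≈ 2326.6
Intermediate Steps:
2326 + (-1755 - 429)/(-879 - 2492) = 2326 - 2184/(-3371) = 2326 - 2184*(-1/3371) = 2326 + 2184/3371 = 7843130/3371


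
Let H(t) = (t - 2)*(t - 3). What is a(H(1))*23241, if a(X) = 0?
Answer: 0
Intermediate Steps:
H(t) = (-3 + t)*(-2 + t) (H(t) = (-2 + t)*(-3 + t) = (-3 + t)*(-2 + t))
a(H(1))*23241 = 0*23241 = 0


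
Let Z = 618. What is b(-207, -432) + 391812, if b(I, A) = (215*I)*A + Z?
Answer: 19618590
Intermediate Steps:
b(I, A) = 618 + 215*A*I (b(I, A) = (215*I)*A + 618 = 215*A*I + 618 = 618 + 215*A*I)
b(-207, -432) + 391812 = (618 + 215*(-432)*(-207)) + 391812 = (618 + 19226160) + 391812 = 19226778 + 391812 = 19618590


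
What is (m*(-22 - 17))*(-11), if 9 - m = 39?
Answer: -12870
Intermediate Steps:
m = -30 (m = 9 - 1*39 = 9 - 39 = -30)
(m*(-22 - 17))*(-11) = -30*(-22 - 17)*(-11) = -30*(-39)*(-11) = 1170*(-11) = -12870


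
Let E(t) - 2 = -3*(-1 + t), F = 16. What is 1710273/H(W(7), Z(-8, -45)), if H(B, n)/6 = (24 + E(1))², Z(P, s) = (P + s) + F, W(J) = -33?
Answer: 570091/1352 ≈ 421.67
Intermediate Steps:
E(t) = 5 - 3*t (E(t) = 2 - 3*(-1 + t) = 2 + (3 - 3*t) = 5 - 3*t)
Z(P, s) = 16 + P + s (Z(P, s) = (P + s) + 16 = 16 + P + s)
H(B, n) = 4056 (H(B, n) = 6*(24 + (5 - 3*1))² = 6*(24 + (5 - 3))² = 6*(24 + 2)² = 6*26² = 6*676 = 4056)
1710273/H(W(7), Z(-8, -45)) = 1710273/4056 = 1710273*(1/4056) = 570091/1352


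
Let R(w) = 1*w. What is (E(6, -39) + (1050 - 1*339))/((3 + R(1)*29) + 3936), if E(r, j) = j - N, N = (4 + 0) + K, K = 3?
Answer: 665/3968 ≈ 0.16759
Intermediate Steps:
N = 7 (N = (4 + 0) + 3 = 4 + 3 = 7)
R(w) = w
E(r, j) = -7 + j (E(r, j) = j - 1*7 = j - 7 = -7 + j)
(E(6, -39) + (1050 - 1*339))/((3 + R(1)*29) + 3936) = ((-7 - 39) + (1050 - 1*339))/((3 + 1*29) + 3936) = (-46 + (1050 - 339))/((3 + 29) + 3936) = (-46 + 711)/(32 + 3936) = 665/3968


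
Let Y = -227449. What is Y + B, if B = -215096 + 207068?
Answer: -235477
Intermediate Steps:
B = -8028
Y + B = -227449 - 8028 = -235477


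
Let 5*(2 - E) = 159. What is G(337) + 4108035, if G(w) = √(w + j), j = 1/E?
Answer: 4108035 + 4*√467562/149 ≈ 4.1081e+6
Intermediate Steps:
E = -149/5 (E = 2 - ⅕*159 = 2 - 159/5 = -149/5 ≈ -29.800)
j = -5/149 (j = 1/(-149/5) = -5/149 ≈ -0.033557)
G(w) = √(-5/149 + w) (G(w) = √(w - 5/149) = √(-5/149 + w))
G(337) + 4108035 = √(-745 + 22201*337)/149 + 4108035 = √(-745 + 7481737)/149 + 4108035 = √7480992/149 + 4108035 = (4*√467562)/149 + 4108035 = 4*√467562/149 + 4108035 = 4108035 + 4*√467562/149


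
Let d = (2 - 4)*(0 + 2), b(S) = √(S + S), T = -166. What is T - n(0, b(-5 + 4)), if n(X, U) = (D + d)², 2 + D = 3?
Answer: -175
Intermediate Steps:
D = 1 (D = -2 + 3 = 1)
b(S) = √2*√S (b(S) = √(2*S) = √2*√S)
d = -4 (d = -2*2 = -4)
n(X, U) = 9 (n(X, U) = (1 - 4)² = (-3)² = 9)
T - n(0, b(-5 + 4)) = -166 - 1*9 = -166 - 9 = -175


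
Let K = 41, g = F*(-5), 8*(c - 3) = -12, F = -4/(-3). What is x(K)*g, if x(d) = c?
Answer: -10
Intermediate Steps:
F = 4/3 (F = -4*(-⅓) = 4/3 ≈ 1.3333)
c = 3/2 (c = 3 + (⅛)*(-12) = 3 - 3/2 = 3/2 ≈ 1.5000)
g = -20/3 (g = (4/3)*(-5) = -20/3 ≈ -6.6667)
x(d) = 3/2
x(K)*g = (3/2)*(-20/3) = -10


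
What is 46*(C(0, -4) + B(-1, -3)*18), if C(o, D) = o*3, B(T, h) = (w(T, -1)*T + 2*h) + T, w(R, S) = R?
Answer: -4968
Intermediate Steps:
B(T, h) = T + T**2 + 2*h (B(T, h) = (T*T + 2*h) + T = (T**2 + 2*h) + T = T + T**2 + 2*h)
C(o, D) = 3*o
46*(C(0, -4) + B(-1, -3)*18) = 46*(3*0 + (-1 + (-1)**2 + 2*(-3))*18) = 46*(0 + (-1 + 1 - 6)*18) = 46*(0 - 6*18) = 46*(0 - 108) = 46*(-108) = -4968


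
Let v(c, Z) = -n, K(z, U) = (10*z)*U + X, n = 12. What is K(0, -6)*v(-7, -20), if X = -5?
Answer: 60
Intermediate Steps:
K(z, U) = -5 + 10*U*z (K(z, U) = (10*z)*U - 5 = 10*U*z - 5 = -5 + 10*U*z)
v(c, Z) = -12 (v(c, Z) = -1*12 = -12)
K(0, -6)*v(-7, -20) = (-5 + 10*(-6)*0)*(-12) = (-5 + 0)*(-12) = -5*(-12) = 60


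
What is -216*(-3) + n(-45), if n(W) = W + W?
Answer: 558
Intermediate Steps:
n(W) = 2*W
-216*(-3) + n(-45) = -216*(-3) + 2*(-45) = 648 - 90 = 558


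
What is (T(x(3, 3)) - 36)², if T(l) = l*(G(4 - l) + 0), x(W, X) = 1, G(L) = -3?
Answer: 1521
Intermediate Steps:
T(l) = -3*l (T(l) = l*(-3 + 0) = l*(-3) = -3*l)
(T(x(3, 3)) - 36)² = (-3*1 - 36)² = (-3 - 36)² = (-39)² = 1521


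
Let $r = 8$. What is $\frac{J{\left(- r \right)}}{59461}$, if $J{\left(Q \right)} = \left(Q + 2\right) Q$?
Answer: $\frac{48}{59461} \approx 0.00080725$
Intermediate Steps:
$J{\left(Q \right)} = Q \left(2 + Q\right)$ ($J{\left(Q \right)} = \left(2 + Q\right) Q = Q \left(2 + Q\right)$)
$\frac{J{\left(- r \right)}}{59461} = \frac{\left(-1\right) 8 \left(2 - 8\right)}{59461} = - 8 \left(2 - 8\right) \frac{1}{59461} = \left(-8\right) \left(-6\right) \frac{1}{59461} = 48 \cdot \frac{1}{59461} = \frac{48}{59461}$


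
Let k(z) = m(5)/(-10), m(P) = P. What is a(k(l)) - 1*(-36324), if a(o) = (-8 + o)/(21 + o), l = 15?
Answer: 1489267/41 ≈ 36324.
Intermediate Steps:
k(z) = -½ (k(z) = 5/(-10) = 5*(-⅒) = -½)
a(o) = (-8 + o)/(21 + o)
a(k(l)) - 1*(-36324) = (-8 - ½)/(21 - ½) - 1*(-36324) = -17/2/(41/2) + 36324 = (2/41)*(-17/2) + 36324 = -17/41 + 36324 = 1489267/41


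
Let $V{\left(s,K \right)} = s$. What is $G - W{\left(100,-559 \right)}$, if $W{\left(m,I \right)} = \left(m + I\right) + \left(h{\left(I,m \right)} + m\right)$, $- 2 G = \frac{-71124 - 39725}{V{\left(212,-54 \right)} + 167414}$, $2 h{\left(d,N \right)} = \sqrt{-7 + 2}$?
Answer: $\frac{120466317}{335252} - \frac{i \sqrt{5}}{2} \approx 359.33 - 1.118 i$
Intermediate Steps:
$h{\left(d,N \right)} = \frac{i \sqrt{5}}{2}$ ($h{\left(d,N \right)} = \frac{\sqrt{-7 + 2}}{2} = \frac{\sqrt{-5}}{2} = \frac{i \sqrt{5}}{2}$)
$G = \frac{110849}{335252}$ ($G = - \frac{\left(-71124 - 39725\right) \frac{1}{212 + 167414}}{2} = - \frac{\left(-110849\right) \frac{1}{167626}}{2} = \left(- \frac{1}{2}\right) \left(- \frac{110849}{167626}\right) = \frac{110849}{335252} \approx 0.33064$)
$W{\left(m,I \right)} = I + 2 m + \frac{i \sqrt{5}}{2}$ ($W{\left(m,I \right)} = \left(m + I\right) + \left(\frac{i \sqrt{5}}{2} + m\right) = \left(I + m\right) + \left(m + \frac{i \sqrt{5}}{2}\right) = I + 2 m + \frac{i \sqrt{5}}{2}$)
$G - W{\left(100,-559 \right)} = \frac{110849}{335252} - \left(-559 + 2 \cdot 100 + \frac{i \sqrt{5}}{2}\right) = \frac{110849}{335252} - \left(-559 + 200 + \frac{i \sqrt{5}}{2}\right) = \frac{110849}{335252} - \left(-359 + \frac{i \sqrt{5}}{2}\right) = \frac{110849}{335252} + \left(359 - \frac{i \sqrt{5}}{2}\right) = \frac{120466317}{335252} - \frac{i \sqrt{5}}{2}$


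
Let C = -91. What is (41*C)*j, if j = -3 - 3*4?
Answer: 55965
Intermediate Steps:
j = -15 (j = -3 - 12 = -15)
(41*C)*j = (41*(-91))*(-15) = -3731*(-15) = 55965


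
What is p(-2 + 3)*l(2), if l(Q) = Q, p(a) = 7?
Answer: 14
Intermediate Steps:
p(-2 + 3)*l(2) = 7*2 = 14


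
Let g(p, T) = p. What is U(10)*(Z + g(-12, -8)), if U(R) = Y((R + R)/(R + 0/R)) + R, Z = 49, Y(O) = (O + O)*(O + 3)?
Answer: 1110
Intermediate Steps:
Y(O) = 2*O*(3 + O) (Y(O) = (2*O)*(3 + O) = 2*O*(3 + O))
U(R) = 20 + R (U(R) = 2*((R + R)/(R + 0/R))*(3 + (R + R)/(R + 0/R)) + R = 2*((2*R)/(R + 0))*(3 + (2*R)/(R + 0)) + R = 2*((2*R)/R)*(3 + (2*R)/R) + R = 2*2*(3 + 2) + R = 2*2*5 + R = 20 + R)
U(10)*(Z + g(-12, -8)) = (20 + 10)*(49 - 12) = 30*37 = 1110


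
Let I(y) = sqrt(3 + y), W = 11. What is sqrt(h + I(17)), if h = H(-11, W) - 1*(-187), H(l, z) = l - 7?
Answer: sqrt(169 + 2*sqrt(5)) ≈ 13.171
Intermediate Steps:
H(l, z) = -7 + l
h = 169 (h = (-7 - 11) - 1*(-187) = -18 + 187 = 169)
sqrt(h + I(17)) = sqrt(169 + sqrt(3 + 17)) = sqrt(169 + sqrt(20)) = sqrt(169 + 2*sqrt(5))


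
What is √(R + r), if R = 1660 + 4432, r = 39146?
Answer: √45238 ≈ 212.69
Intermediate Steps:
R = 6092
√(R + r) = √(6092 + 39146) = √45238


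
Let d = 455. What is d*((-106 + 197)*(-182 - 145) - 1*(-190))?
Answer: -13452985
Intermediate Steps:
d*((-106 + 197)*(-182 - 145) - 1*(-190)) = 455*((-106 + 197)*(-182 - 145) - 1*(-190)) = 455*(91*(-327) + 190) = 455*(-29757 + 190) = 455*(-29567) = -13452985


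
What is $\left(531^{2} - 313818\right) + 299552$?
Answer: $267695$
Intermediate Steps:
$\left(531^{2} - 313818\right) + 299552 = \left(281961 - 313818\right) + 299552 = -31857 + 299552 = 267695$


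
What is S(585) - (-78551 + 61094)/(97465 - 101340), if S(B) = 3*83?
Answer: 947418/3875 ≈ 244.49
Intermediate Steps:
S(B) = 249
S(585) - (-78551 + 61094)/(97465 - 101340) = 249 - (-78551 + 61094)/(97465 - 101340) = 249 - (-17457)/(-3875) = 249 - (-17457)*(-1)/3875 = 249 - 1*17457/3875 = 249 - 17457/3875 = 947418/3875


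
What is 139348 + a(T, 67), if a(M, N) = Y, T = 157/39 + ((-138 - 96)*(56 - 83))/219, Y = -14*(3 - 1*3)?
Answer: 139348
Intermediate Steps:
Y = 0 (Y = -14*(3 - 3) = -14*0 = 0)
T = 93595/2847 (T = 157*(1/39) - 234*(-27)*(1/219) = 157/39 + 6318*(1/219) = 157/39 + 2106/73 = 93595/2847 ≈ 32.875)
a(M, N) = 0
139348 + a(T, 67) = 139348 + 0 = 139348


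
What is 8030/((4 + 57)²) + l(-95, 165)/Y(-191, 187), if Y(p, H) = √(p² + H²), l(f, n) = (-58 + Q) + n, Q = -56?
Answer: 8030/3721 + 51*√2858/14290 ≈ 2.3488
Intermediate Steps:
l(f, n) = -114 + n (l(f, n) = (-58 - 56) + n = -114 + n)
Y(p, H) = √(H² + p²)
8030/((4 + 57)²) + l(-95, 165)/Y(-191, 187) = 8030/((4 + 57)²) + (-114 + 165)/(√(187² + (-191)²)) = 8030/(61²) + 51/(√(34969 + 36481)) = 8030/3721 + 51/(√71450) = 8030*(1/3721) + 51/((5*√2858)) = 8030/3721 + 51*(√2858/14290) = 8030/3721 + 51*√2858/14290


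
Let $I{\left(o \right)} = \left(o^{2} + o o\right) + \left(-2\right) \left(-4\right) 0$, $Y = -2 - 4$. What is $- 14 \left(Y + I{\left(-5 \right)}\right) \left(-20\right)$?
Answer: $12320$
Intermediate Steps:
$Y = -6$
$I{\left(o \right)} = 2 o^{2}$ ($I{\left(o \right)} = \left(o^{2} + o^{2}\right) + 8 \cdot 0 = 2 o^{2} + 0 = 2 o^{2}$)
$- 14 \left(Y + I{\left(-5 \right)}\right) \left(-20\right) = - 14 \left(-6 + 2 \left(-5\right)^{2}\right) \left(-20\right) = - 14 \left(-6 + 2 \cdot 25\right) \left(-20\right) = - 14 \left(-6 + 50\right) \left(-20\right) = \left(-14\right) 44 \left(-20\right) = \left(-616\right) \left(-20\right) = 12320$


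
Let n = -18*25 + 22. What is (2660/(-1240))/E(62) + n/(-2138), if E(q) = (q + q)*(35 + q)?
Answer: 159445327/797191784 ≈ 0.20001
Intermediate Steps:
n = -428 (n = -450 + 22 = -428)
E(q) = 2*q*(35 + q) (E(q) = (2*q)*(35 + q) = 2*q*(35 + q))
(2660/(-1240))/E(62) + n/(-2138) = (2660/(-1240))/((2*62*(35 + 62))) - 428/(-2138) = (2660*(-1/1240))/((2*62*97)) - 428*(-1/2138) = -133/62/12028 + 214/1069 = -133/62*1/12028 + 214/1069 = -133/745736 + 214/1069 = 159445327/797191784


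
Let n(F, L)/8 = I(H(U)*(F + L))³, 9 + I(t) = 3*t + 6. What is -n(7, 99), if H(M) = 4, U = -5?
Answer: -16348384872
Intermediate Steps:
I(t) = -3 + 3*t (I(t) = -9 + (3*t + 6) = -9 + (6 + 3*t) = -3 + 3*t)
n(F, L) = 8*(-3 + 12*F + 12*L)³ (n(F, L) = 8*(-3 + 3*(4*(F + L)))³ = 8*(-3 + 3*(4*F + 4*L))³ = 8*(-3 + (12*F + 12*L))³ = 8*(-3 + 12*F + 12*L)³)
-n(7, 99) = -216*(-1 + 4*7 + 4*99)³ = -216*(-1 + 28 + 396)³ = -216*423³ = -216*75686967 = -1*16348384872 = -16348384872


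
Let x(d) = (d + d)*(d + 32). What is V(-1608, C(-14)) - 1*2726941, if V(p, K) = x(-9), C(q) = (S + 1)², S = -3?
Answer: -2727355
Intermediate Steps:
x(d) = 2*d*(32 + d) (x(d) = (2*d)*(32 + d) = 2*d*(32 + d))
C(q) = 4 (C(q) = (-3 + 1)² = (-2)² = 4)
V(p, K) = -414 (V(p, K) = 2*(-9)*(32 - 9) = 2*(-9)*23 = -414)
V(-1608, C(-14)) - 1*2726941 = -414 - 1*2726941 = -414 - 2726941 = -2727355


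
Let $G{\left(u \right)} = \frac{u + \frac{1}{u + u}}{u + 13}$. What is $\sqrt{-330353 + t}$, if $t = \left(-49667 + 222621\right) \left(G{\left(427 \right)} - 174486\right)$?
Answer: $\frac{19 i \sqrt{737713015617206090}}{93940} \approx 1.7372 \cdot 10^{5} i$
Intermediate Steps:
$G{\left(u \right)} = \frac{u + \frac{1}{2 u}}{13 + u}$
$t = - \frac{5669820808258377}{187880}$ ($t = \left(-49667 + 222621\right) \left(\frac{\frac{1}{2} + 427^{2}}{427 \left(13 + 427\right)} - 174486\right) = 172954 \left(\frac{\frac{1}{2} + 182329}{427 \cdot 440} - 174486\right) = 172954 \left(\frac{1}{427} \cdot \frac{1}{440} \cdot \frac{364659}{2} - 174486\right) = 172954 \left(\frac{364659}{375760} - 174486\right) = 172954 \left(- \frac{65564494701}{375760}\right) = - \frac{5669820808258377}{187880} \approx -3.0178 \cdot 10^{10}$)
$\sqrt{-330353 + t} = \sqrt{-330353 - \frac{5669820808258377}{187880}} = \sqrt{- \frac{5669882874980017}{187880}} = \frac{19 i \sqrt{737713015617206090}}{93940}$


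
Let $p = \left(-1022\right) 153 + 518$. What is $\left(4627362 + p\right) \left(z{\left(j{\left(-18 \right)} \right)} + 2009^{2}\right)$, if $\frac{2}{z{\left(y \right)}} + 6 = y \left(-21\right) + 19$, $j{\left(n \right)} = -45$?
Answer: $\frac{8644701106159200}{479} \approx 1.8047 \cdot 10^{13}$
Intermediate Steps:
$p = -155848$ ($p = -156366 + 518 = -155848$)
$z{\left(y \right)} = \frac{2}{13 - 21 y}$ ($z{\left(y \right)} = \frac{2}{-6 + \left(y \left(-21\right) + 19\right)} = \frac{2}{-6 - \left(-19 + 21 y\right)} = \frac{2}{13 - 21 y}$)
$\left(4627362 + p\right) \left(z{\left(j{\left(-18 \right)} \right)} + 2009^{2}\right) = \left(4627362 - 155848\right) \left(- \frac{2}{-13 + 21 \left(-45\right)} + 2009^{2}\right) = 4471514 \left(- \frac{2}{-13 - 945} + 4036081\right) = 4471514 \left(- \frac{2}{-958} + 4036081\right) = 4471514 \left(\left(-2\right) \left(- \frac{1}{958}\right) + 4036081\right) = 4471514 \left(\frac{1}{479} + 4036081\right) = 4471514 \cdot \frac{1933282800}{479} = \frac{8644701106159200}{479}$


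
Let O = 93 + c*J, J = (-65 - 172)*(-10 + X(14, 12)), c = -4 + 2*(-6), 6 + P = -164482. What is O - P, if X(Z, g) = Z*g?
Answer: 763717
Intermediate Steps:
P = -164488 (P = -6 - 164482 = -164488)
c = -16 (c = -4 - 12 = -16)
J = -37446 (J = (-65 - 172)*(-10 + 14*12) = -237*(-10 + 168) = -237*158 = -37446)
O = 599229 (O = 93 - 16*(-37446) = 93 + 599136 = 599229)
O - P = 599229 - 1*(-164488) = 599229 + 164488 = 763717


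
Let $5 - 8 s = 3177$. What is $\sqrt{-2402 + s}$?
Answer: $\frac{i \sqrt{11194}}{2} \approx 52.901 i$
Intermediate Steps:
$s = - \frac{793}{2}$ ($s = \frac{5}{8} - \frac{3177}{8} = - \frac{793}{2} \approx -396.5$)
$\sqrt{-2402 + s} = \sqrt{-2402 - \frac{793}{2}} = \sqrt{- \frac{5597}{2}} = \frac{i \sqrt{11194}}{2}$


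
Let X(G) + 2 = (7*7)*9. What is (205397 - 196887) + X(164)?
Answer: 8949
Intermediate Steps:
X(G) = 439 (X(G) = -2 + (7*7)*9 = -2 + 49*9 = -2 + 441 = 439)
(205397 - 196887) + X(164) = (205397 - 196887) + 439 = 8510 + 439 = 8949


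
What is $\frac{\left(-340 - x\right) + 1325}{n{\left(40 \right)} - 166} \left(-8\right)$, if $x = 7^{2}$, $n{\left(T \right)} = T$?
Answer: $\frac{416}{7} \approx 59.429$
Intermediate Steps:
$x = 49$
$\frac{\left(-340 - x\right) + 1325}{n{\left(40 \right)} - 166} \left(-8\right) = \frac{\left(-340 - 49\right) + 1325}{40 - 166} \left(-8\right) = \frac{\left(-340 - 49\right) + 1325}{-126} \left(-8\right) = \left(-389 + 1325\right) \left(- \frac{1}{126}\right) \left(-8\right) = 936 \left(- \frac{1}{126}\right) \left(-8\right) = \left(- \frac{52}{7}\right) \left(-8\right) = \frac{416}{7}$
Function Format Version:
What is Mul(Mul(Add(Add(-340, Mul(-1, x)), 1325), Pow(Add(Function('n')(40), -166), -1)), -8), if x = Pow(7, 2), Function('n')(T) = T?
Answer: Rational(416, 7) ≈ 59.429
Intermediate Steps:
x = 49
Mul(Mul(Add(Add(-340, Mul(-1, x)), 1325), Pow(Add(Function('n')(40), -166), -1)), -8) = Mul(Mul(Add(Add(-340, Mul(-1, 49)), 1325), Pow(Add(40, -166), -1)), -8) = Mul(Mul(Add(Add(-340, -49), 1325), Pow(-126, -1)), -8) = Mul(Mul(Add(-389, 1325), Rational(-1, 126)), -8) = Mul(Mul(936, Rational(-1, 126)), -8) = Mul(Rational(-52, 7), -8) = Rational(416, 7)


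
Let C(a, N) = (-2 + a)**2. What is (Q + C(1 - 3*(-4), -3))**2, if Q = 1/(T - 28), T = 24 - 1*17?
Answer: 6451600/441 ≈ 14629.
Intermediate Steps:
T = 7 (T = 24 - 17 = 7)
Q = -1/21 (Q = 1/(7 - 28) = 1/(-21) = -1/21 ≈ -0.047619)
(Q + C(1 - 3*(-4), -3))**2 = (-1/21 + (-2 + (1 - 3*(-4)))**2)**2 = (-1/21 + (-2 + (1 + 12))**2)**2 = (-1/21 + (-2 + 13)**2)**2 = (-1/21 + 11**2)**2 = (-1/21 + 121)**2 = (2540/21)**2 = 6451600/441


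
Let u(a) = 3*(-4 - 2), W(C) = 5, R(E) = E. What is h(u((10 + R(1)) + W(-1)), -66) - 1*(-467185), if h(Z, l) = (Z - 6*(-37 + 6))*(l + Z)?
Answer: 453073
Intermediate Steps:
u(a) = -18 (u(a) = 3*(-6) = -18)
h(Z, l) = (186 + Z)*(Z + l) (h(Z, l) = (Z - 6*(-31))*(Z + l) = (Z + 186)*(Z + l) = (186 + Z)*(Z + l))
h(u((10 + R(1)) + W(-1)), -66) - 1*(-467185) = ((-18)² + 186*(-18) + 186*(-66) - 18*(-66)) - 1*(-467185) = (324 - 3348 - 12276 + 1188) + 467185 = -14112 + 467185 = 453073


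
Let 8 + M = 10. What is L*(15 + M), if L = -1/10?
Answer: -17/10 ≈ -1.7000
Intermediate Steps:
L = -1/10 (L = -1*1/10 = -1/10 ≈ -0.10000)
M = 2 (M = -8 + 10 = 2)
L*(15 + M) = -(15 + 2)/10 = -1/10*17 = -17/10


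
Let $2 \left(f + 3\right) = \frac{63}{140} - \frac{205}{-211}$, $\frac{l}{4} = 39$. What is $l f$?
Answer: $- \frac{753519}{2110} \approx -357.12$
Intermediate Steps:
$l = 156$ ($l = 4 \cdot 39 = 156$)
$f = - \frac{19321}{8440}$ ($f = -3 + \frac{\frac{63}{140} - \frac{205}{-211}}{2} = -3 + \frac{63 \cdot \frac{1}{140} - - \frac{205}{211}}{2} = -3 + \frac{\frac{9}{20} + \frac{205}{211}}{2} = -3 + \frac{1}{2} \cdot \frac{5999}{4220} = -3 + \frac{5999}{8440} = - \frac{19321}{8440} \approx -2.2892$)
$l f = 156 \left(- \frac{19321}{8440}\right) = - \frac{753519}{2110}$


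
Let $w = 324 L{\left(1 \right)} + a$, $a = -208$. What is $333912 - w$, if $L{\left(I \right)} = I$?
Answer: $333796$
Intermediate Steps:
$w = 116$ ($w = 324 \cdot 1 - 208 = 324 - 208 = 116$)
$333912 - w = 333912 - 116 = 333796$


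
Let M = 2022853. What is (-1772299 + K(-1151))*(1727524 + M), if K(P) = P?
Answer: -6651106090650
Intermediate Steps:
(-1772299 + K(-1151))*(1727524 + M) = (-1772299 - 1151)*(1727524 + 2022853) = -1773450*3750377 = -6651106090650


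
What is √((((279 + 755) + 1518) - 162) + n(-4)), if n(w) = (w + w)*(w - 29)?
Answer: √2654 ≈ 51.517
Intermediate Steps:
n(w) = 2*w*(-29 + w) (n(w) = (2*w)*(-29 + w) = 2*w*(-29 + w))
√((((279 + 755) + 1518) - 162) + n(-4)) = √((((279 + 755) + 1518) - 162) + 2*(-4)*(-29 - 4)) = √(((1034 + 1518) - 162) + 2*(-4)*(-33)) = √((2552 - 162) + 264) = √(2390 + 264) = √2654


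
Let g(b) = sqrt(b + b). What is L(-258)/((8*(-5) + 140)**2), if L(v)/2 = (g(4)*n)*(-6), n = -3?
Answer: 9*sqrt(2)/1250 ≈ 0.010182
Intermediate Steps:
g(b) = sqrt(2)*sqrt(b) (g(b) = sqrt(2*b) = sqrt(2)*sqrt(b))
L(v) = 72*sqrt(2) (L(v) = 2*(((sqrt(2)*sqrt(4))*(-3))*(-6)) = 2*(((sqrt(2)*2)*(-3))*(-6)) = 2*(((2*sqrt(2))*(-3))*(-6)) = 2*(-6*sqrt(2)*(-6)) = 2*(36*sqrt(2)) = 72*sqrt(2))
L(-258)/((8*(-5) + 140)**2) = (72*sqrt(2))/((8*(-5) + 140)**2) = (72*sqrt(2))/((-40 + 140)**2) = (72*sqrt(2))/(100**2) = (72*sqrt(2))/10000 = (72*sqrt(2))*(1/10000) = 9*sqrt(2)/1250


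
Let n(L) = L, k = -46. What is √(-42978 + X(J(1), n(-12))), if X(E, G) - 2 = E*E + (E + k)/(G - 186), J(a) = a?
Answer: I*√20799790/22 ≈ 207.3*I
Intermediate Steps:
X(E, G) = 2 + E² + (-46 + E)/(-186 + G) (X(E, G) = 2 + (E*E + (E - 46)/(G - 186)) = 2 + (E² + (-46 + E)/(-186 + G)) = 2 + E² + (-46 + E)/(-186 + G))
√(-42978 + X(J(1), n(-12))) = √(-42978 + (-418 + 1 - 186*1² + 2*(-12) - 12*1²)/(-186 - 12)) = √(-42978 + (-418 + 1 - 186*1 - 24 - 12*1)/(-198)) = √(-42978 - (-418 + 1 - 186 - 24 - 12)/198) = √(-42978 - 1/198*(-639)) = √(-42978 + 71/22) = √(-945445/22) = I*√20799790/22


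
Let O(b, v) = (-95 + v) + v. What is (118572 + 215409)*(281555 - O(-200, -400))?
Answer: 94332933450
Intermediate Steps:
O(b, v) = -95 + 2*v
(118572 + 215409)*(281555 - O(-200, -400)) = (118572 + 215409)*(281555 - (-95 + 2*(-400))) = 333981*(281555 - (-95 - 800)) = 333981*(281555 - 1*(-895)) = 333981*(281555 + 895) = 333981*282450 = 94332933450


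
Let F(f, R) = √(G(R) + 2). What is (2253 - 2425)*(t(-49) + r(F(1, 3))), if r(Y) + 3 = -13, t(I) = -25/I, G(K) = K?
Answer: 130548/49 ≈ 2664.2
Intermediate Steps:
F(f, R) = √(2 + R) (F(f, R) = √(R + 2) = √(2 + R))
r(Y) = -16 (r(Y) = -3 - 13 = -16)
(2253 - 2425)*(t(-49) + r(F(1, 3))) = (2253 - 2425)*(-25/(-49) - 16) = -172*(-25*(-1/49) - 16) = -172*(25/49 - 16) = -172*(-759/49) = 130548/49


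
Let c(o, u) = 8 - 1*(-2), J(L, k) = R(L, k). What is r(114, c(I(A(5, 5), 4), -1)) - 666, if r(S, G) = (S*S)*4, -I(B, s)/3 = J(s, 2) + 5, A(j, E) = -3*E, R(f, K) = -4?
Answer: 51318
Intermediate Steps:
J(L, k) = -4
I(B, s) = -3 (I(B, s) = -3*(-4 + 5) = -3*1 = -3)
c(o, u) = 10 (c(o, u) = 8 + 2 = 10)
r(S, G) = 4*S² (r(S, G) = S²*4 = 4*S²)
r(114, c(I(A(5, 5), 4), -1)) - 666 = 4*114² - 666 = 4*12996 - 666 = 51984 - 666 = 51318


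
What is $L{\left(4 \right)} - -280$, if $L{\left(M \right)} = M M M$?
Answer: $344$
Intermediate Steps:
$L{\left(M \right)} = M^{3}$ ($L{\left(M \right)} = M^{2} M = M^{3}$)
$L{\left(4 \right)} - -280 = 4^{3} - -280 = 64 + 280 = 344$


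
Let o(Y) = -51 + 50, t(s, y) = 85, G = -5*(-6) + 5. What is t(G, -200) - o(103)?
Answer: 86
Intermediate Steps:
G = 35 (G = 30 + 5 = 35)
o(Y) = -1
t(G, -200) - o(103) = 85 - 1*(-1) = 85 + 1 = 86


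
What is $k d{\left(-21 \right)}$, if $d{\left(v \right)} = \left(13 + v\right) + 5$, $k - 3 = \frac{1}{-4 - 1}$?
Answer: $- \frac{42}{5} \approx -8.4$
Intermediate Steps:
$k = \frac{14}{5}$ ($k = 3 + \frac{1}{-4 - 1} = 3 + \frac{1}{-5} = 3 - \frac{1}{5} = \frac{14}{5} \approx 2.8$)
$d{\left(v \right)} = 18 + v$
$k d{\left(-21 \right)} = \frac{14 \left(18 - 21\right)}{5} = \frac{14}{5} \left(-3\right) = - \frac{42}{5}$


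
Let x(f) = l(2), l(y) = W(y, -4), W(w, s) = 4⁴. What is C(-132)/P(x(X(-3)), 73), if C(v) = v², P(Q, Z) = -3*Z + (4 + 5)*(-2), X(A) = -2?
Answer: -5808/79 ≈ -73.519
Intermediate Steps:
W(w, s) = 256
l(y) = 256
x(f) = 256
P(Q, Z) = -18 - 3*Z (P(Q, Z) = -3*Z + 9*(-2) = -3*Z - 18 = -18 - 3*Z)
C(-132)/P(x(X(-3)), 73) = (-132)²/(-18 - 3*73) = 17424/(-18 - 219) = 17424/(-237) = 17424*(-1/237) = -5808/79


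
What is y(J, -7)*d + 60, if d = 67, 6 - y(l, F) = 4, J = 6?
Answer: 194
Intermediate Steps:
y(l, F) = 2 (y(l, F) = 6 - 1*4 = 6 - 4 = 2)
y(J, -7)*d + 60 = 2*67 + 60 = 134 + 60 = 194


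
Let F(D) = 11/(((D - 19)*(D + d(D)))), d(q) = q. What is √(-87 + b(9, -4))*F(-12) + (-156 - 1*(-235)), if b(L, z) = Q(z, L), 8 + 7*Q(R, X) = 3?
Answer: 79 + 11*I*√4298/5208 ≈ 79.0 + 0.13847*I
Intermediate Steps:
Q(R, X) = -5/7 (Q(R, X) = -8/7 + (⅐)*3 = -8/7 + 3/7 = -5/7)
b(L, z) = -5/7
F(D) = 11/(2*D*(-19 + D)) (F(D) = 11/(((D - 19)*(D + D))) = 11/(((-19 + D)*(2*D))) = 11/((2*D*(-19 + D))) = 11*(1/(2*D*(-19 + D))) = 11/(2*D*(-19 + D)))
√(-87 + b(9, -4))*F(-12) + (-156 - 1*(-235)) = √(-87 - 5/7)*((11/2)/(-12*(-19 - 12))) + (-156 - 1*(-235)) = √(-614/7)*((11/2)*(-1/12)/(-31)) + (-156 + 235) = (I*√4298/7)*((11/2)*(-1/12)*(-1/31)) + 79 = (I*√4298/7)*(11/744) + 79 = 11*I*√4298/5208 + 79 = 79 + 11*I*√4298/5208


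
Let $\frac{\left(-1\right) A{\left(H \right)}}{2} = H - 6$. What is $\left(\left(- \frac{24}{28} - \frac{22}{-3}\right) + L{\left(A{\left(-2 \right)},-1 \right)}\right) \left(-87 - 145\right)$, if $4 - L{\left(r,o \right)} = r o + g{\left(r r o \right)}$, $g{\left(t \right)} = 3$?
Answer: $- \frac{114376}{21} \approx -5446.5$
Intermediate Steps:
$A{\left(H \right)} = 12 - 2 H$ ($A{\left(H \right)} = - 2 \left(H - 6\right) = - 2 \left(-6 + H\right) = 12 - 2 H$)
$L{\left(r,o \right)} = 1 - o r$ ($L{\left(r,o \right)} = 4 - \left(r o + 3\right) = 4 - \left(o r + 3\right) = 4 - \left(3 + o r\right) = 1 - o r$)
$\left(\left(- \frac{24}{28} - \frac{22}{-3}\right) + L{\left(A{\left(-2 \right)},-1 \right)}\right) \left(-87 - 145\right) = \left(\left(- \frac{24}{28} - \frac{22}{-3}\right) - \left(-1 - \left(12 - -4\right)\right)\right) \left(-87 - 145\right) = \left(\left(\left(-24\right) \frac{1}{28} - - \frac{22}{3}\right) - \left(-1 - \left(12 + 4\right)\right)\right) \left(-232\right) = \left(\left(- \frac{6}{7} + \frac{22}{3}\right) - \left(-1 - 16\right)\right) \left(-232\right) = \left(\frac{136}{21} + \left(1 + 16\right)\right) \left(-232\right) = \left(\frac{136}{21} + 17\right) \left(-232\right) = \frac{493}{21} \left(-232\right) = - \frac{114376}{21}$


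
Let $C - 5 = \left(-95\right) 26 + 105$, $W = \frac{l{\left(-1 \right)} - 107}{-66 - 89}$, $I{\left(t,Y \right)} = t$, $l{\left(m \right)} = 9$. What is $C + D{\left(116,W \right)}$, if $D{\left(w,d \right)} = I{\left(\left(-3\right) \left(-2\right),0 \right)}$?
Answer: $-2354$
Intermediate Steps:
$W = \frac{98}{155}$ ($W = \frac{9 - 107}{-66 - 89} = - \frac{98}{-155} = \left(-98\right) \left(- \frac{1}{155}\right) = \frac{98}{155} \approx 0.63226$)
$D{\left(w,d \right)} = 6$ ($D{\left(w,d \right)} = \left(-3\right) \left(-2\right) = 6$)
$C = -2360$ ($C = 5 + \left(\left(-95\right) 26 + 105\right) = 5 + \left(-2470 + 105\right) = 5 - 2365 = -2360$)
$C + D{\left(116,W \right)} = -2360 + 6 = -2354$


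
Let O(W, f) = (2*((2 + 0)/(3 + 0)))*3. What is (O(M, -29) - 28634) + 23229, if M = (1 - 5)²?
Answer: -5401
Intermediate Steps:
M = 16 (M = (-4)² = 16)
O(W, f) = 4 (O(W, f) = (2*(2/3))*3 = (2*(2*(⅓)))*3 = (2*(⅔))*3 = (4/3)*3 = 4)
(O(M, -29) - 28634) + 23229 = (4 - 28634) + 23229 = -28630 + 23229 = -5401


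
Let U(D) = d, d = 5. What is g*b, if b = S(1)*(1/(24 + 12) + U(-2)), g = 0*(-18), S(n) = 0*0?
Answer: 0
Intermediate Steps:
S(n) = 0
U(D) = 5
g = 0
b = 0 (b = 0*(1/(24 + 12) + 5) = 0*(1/36 + 5) = 0*(181/36) = 0)
g*b = 0*0 = 0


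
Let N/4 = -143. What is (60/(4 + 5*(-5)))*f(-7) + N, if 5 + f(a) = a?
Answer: -3764/7 ≈ -537.71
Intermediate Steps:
N = -572 (N = 4*(-143) = -572)
f(a) = -5 + a
(60/(4 + 5*(-5)))*f(-7) + N = (60/(4 + 5*(-5)))*(-5 - 7) - 572 = (60/(4 - 25))*(-12) - 572 = (60/(-21))*(-12) - 572 = (60*(-1/21))*(-12) - 572 = -20/7*(-12) - 572 = 240/7 - 572 = -3764/7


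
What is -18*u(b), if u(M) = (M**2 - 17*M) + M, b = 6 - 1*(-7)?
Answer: 702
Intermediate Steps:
b = 13 (b = 6 + 7 = 13)
u(M) = M**2 - 16*M
-18*u(b) = -234*(-16 + 13) = -234*(-3) = -18*(-39) = 702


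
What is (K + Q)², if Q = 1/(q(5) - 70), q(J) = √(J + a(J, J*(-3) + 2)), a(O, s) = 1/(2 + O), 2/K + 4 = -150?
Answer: 81009846/108762103681 + 107991*√7/11299958824 ≈ 0.00077012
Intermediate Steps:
K = -1/77 (K = 2/(-4 - 150) = 2/(-154) = 2*(-1/154) = -1/77 ≈ -0.012987)
q(J) = √(J + 1/(2 + J))
Q = 1/(-70 + 6*√7/7) (Q = 1/(√((1 + 5*(2 + 5))/(2 + 5)) - 70) = 1/(√((1 + 5*7)/7) - 70) = 1/(√((1 + 35)/7) - 70) = 1/(√((⅐)*36) - 70) = 1/(√(36/7) - 70) = 1/(6*√7/7 - 70) = 1/(-70 + 6*√7/7) ≈ -0.014764)
(K + Q)² = (-1/77 + (-245/17132 - 3*√7/17132))² = (-35997/1319164 - 3*√7/17132)²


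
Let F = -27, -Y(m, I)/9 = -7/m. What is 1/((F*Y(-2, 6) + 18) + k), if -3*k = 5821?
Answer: -6/6431 ≈ -0.00093298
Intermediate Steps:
Y(m, I) = 63/m (Y(m, I) = -(-63)/m = 63/m)
k = -5821/3 (k = -1/3*5821 = -5821/3 ≈ -1940.3)
1/((F*Y(-2, 6) + 18) + k) = 1/((-1701/(-2) + 18) - 5821/3) = 1/((-1701*(-1)/2 + 18) - 5821/3) = 1/((-27*(-63/2) + 18) - 5821/3) = 1/((1701/2 + 18) - 5821/3) = 1/(1737/2 - 5821/3) = 1/(-6431/6) = -6/6431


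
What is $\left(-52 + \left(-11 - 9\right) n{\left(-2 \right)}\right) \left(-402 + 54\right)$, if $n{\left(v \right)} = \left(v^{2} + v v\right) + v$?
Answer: $59856$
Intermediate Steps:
$n{\left(v \right)} = v + 2 v^{2}$ ($n{\left(v \right)} = \left(v^{2} + v^{2}\right) + v = 2 v^{2} + v = v + 2 v^{2}$)
$\left(-52 + \left(-11 - 9\right) n{\left(-2 \right)}\right) \left(-402 + 54\right) = \left(-52 + \left(-11 - 9\right) \left(- 2 \left(1 + 2 \left(-2\right)\right)\right)\right) \left(-402 + 54\right) = \left(-52 - 20 \left(- 2 \left(1 - 4\right)\right)\right) \left(-348\right) = \left(-52 - 20 \left(\left(-2\right) \left(-3\right)\right)\right) \left(-348\right) = \left(-52 - 120\right) \left(-348\right) = \left(-172\right) \left(-348\right) = 59856$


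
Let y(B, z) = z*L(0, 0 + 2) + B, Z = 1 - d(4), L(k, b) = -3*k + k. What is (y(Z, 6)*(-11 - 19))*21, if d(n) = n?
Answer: 1890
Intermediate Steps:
L(k, b) = -2*k
Z = -3 (Z = 1 - 1*4 = 1 - 4 = -3)
y(B, z) = B (y(B, z) = z*(-2*0) + B = z*0 + B = 0 + B = B)
(y(Z, 6)*(-11 - 19))*21 = -3*(-11 - 19)*21 = -3*(-30)*21 = 90*21 = 1890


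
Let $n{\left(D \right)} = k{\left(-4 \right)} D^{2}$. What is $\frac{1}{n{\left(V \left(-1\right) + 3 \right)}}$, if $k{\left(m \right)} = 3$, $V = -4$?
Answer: $\frac{1}{147} \approx 0.0068027$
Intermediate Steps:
$n{\left(D \right)} = 3 D^{2}$
$\frac{1}{n{\left(V \left(-1\right) + 3 \right)}} = \frac{1}{3 \left(\left(-4\right) \left(-1\right) + 3\right)^{2}} = \frac{1}{3 \left(4 + 3\right)^{2}} = \frac{1}{3 \cdot 7^{2}} = \frac{1}{3 \cdot 49} = \frac{1}{147}$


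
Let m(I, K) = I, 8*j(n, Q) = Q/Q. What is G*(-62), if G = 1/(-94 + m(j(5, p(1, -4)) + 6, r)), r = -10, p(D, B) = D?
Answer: 496/703 ≈ 0.70555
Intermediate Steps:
j(n, Q) = 1/8 (j(n, Q) = (Q/Q)/8 = (1/8)*1 = 1/8)
G = -8/703 (G = 1/(-94 + (1/8 + 6)) = 1/(-94 + 49/8) = 1/(-703/8) = -8/703 ≈ -0.011380)
G*(-62) = -8/703*(-62) = 496/703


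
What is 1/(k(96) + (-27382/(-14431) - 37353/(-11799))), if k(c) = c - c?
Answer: 56757123/287373787 ≈ 0.19750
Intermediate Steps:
k(c) = 0
1/(k(96) + (-27382/(-14431) - 37353/(-11799))) = 1/(0 + (-27382/(-14431) - 37353/(-11799))) = 1/(0 + (-27382*(-1/14431) - 37353*(-1/11799))) = 1/(0 + (27382/14431 + 12451/3933)) = 1/(0 + 287373787/56757123) = 1/(287373787/56757123) = 56757123/287373787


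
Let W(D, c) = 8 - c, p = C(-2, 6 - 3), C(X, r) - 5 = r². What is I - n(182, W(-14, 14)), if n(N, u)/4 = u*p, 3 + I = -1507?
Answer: -1174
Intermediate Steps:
I = -1510 (I = -3 - 1507 = -1510)
C(X, r) = 5 + r²
p = 14 (p = 5 + (6 - 3)² = 5 + 3² = 5 + 9 = 14)
n(N, u) = 56*u (n(N, u) = 4*(u*14) = 4*(14*u) = 56*u)
I - n(182, W(-14, 14)) = -1510 - 56*(8 - 1*14) = -1510 - 56*(8 - 14) = -1510 - 56*(-6) = -1510 - 1*(-336) = -1510 + 336 = -1174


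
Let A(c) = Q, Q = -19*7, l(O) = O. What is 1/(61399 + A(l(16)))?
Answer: 1/61266 ≈ 1.6322e-5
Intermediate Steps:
Q = -133
A(c) = -133
1/(61399 + A(l(16))) = 1/(61399 - 133) = 1/61266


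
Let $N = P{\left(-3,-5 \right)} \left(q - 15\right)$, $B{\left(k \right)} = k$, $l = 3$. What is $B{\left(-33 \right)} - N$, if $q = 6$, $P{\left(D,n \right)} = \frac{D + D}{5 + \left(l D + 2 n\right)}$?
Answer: $- \frac{204}{7} \approx -29.143$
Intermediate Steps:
$P{\left(D,n \right)} = \frac{2 D}{5 + 2 n + 3 D}$ ($P{\left(D,n \right)} = \frac{D + D}{5 + \left(3 D + 2 n\right)} = \frac{2 D}{5 + \left(2 n + 3 D\right)} = \frac{2 D}{5 + 2 n + 3 D}$)
$N = - \frac{27}{7}$ ($N = 2 \left(-3\right) \frac{1}{5 + 2 \left(-5\right) + 3 \left(-3\right)} \left(6 - 15\right) = 2 \left(-3\right) \frac{1}{5 - 10 - 9} \left(-9\right) = 2 \left(-3\right) \frac{1}{-14} \left(-9\right) = 2 \left(-3\right) \left(- \frac{1}{14}\right) \left(-9\right) = \frac{3}{7} \left(-9\right) = - \frac{27}{7} \approx -3.8571$)
$B{\left(-33 \right)} - N = -33 - - \frac{27}{7} = -33 + \frac{27}{7} = - \frac{204}{7}$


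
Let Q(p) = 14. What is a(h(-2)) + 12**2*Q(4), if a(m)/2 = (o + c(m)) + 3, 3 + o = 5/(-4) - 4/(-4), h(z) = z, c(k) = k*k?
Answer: 4047/2 ≈ 2023.5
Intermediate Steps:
c(k) = k**2
o = -13/4 (o = -3 + (5/(-4) - 4/(-4)) = -3 + (5*(-1/4) - 4*(-1/4)) = -3 + (-5/4 + 1) = -3 - 1/4 = -13/4 ≈ -3.2500)
a(m) = -1/2 + 2*m**2 (a(m) = 2*((-13/4 + m**2) + 3) = 2*(-1/4 + m**2) = -1/2 + 2*m**2)
a(h(-2)) + 12**2*Q(4) = (-1/2 + 2*(-2)**2) + 12**2*14 = (-1/2 + 2*4) + 144*14 = (-1/2 + 8) + 2016 = 15/2 + 2016 = 4047/2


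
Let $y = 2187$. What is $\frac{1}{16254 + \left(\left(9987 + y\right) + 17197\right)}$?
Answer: $\frac{1}{45625} \approx 2.1918 \cdot 10^{-5}$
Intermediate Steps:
$\frac{1}{16254 + \left(\left(9987 + y\right) + 17197\right)} = \frac{1}{16254 + \left(\left(9987 + 2187\right) + 17197\right)} = \frac{1}{16254 + \left(12174 + 17197\right)} = \frac{1}{16254 + 29371} = \frac{1}{45625}$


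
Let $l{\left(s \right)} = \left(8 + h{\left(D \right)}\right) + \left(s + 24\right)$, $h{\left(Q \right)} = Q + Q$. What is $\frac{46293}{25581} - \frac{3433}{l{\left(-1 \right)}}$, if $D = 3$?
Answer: $- \frac{28702244}{315499} \approx -90.974$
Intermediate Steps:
$h{\left(Q \right)} = 2 Q$
$l{\left(s \right)} = 38 + s$ ($l{\left(s \right)} = \left(8 + 2 \cdot 3\right) + \left(s + 24\right) = \left(8 + 6\right) + \left(24 + s\right) = 14 + \left(24 + s\right) = 38 + s$)
$\frac{46293}{25581} - \frac{3433}{l{\left(-1 \right)}} = \frac{46293}{25581} - \frac{3433}{38 - 1} = 46293 \cdot \frac{1}{25581} - \frac{3433}{37} = \frac{15431}{8527} - \frac{3433}{37} = - \frac{28702244}{315499}$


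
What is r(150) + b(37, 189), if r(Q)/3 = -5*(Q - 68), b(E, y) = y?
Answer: -1041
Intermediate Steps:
r(Q) = 1020 - 15*Q (r(Q) = 3*(-5*(Q - 68)) = 3*(-5*(-68 + Q)) = 3*(340 - 5*Q) = 1020 - 15*Q)
r(150) + b(37, 189) = (1020 - 15*150) + 189 = (1020 - 2250) + 189 = -1230 + 189 = -1041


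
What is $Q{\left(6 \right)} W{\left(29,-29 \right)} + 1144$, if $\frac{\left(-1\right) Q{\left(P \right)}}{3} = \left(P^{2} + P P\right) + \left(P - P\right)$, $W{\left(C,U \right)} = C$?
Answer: $-5120$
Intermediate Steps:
$Q{\left(P \right)} = - 6 P^{2}$ ($Q{\left(P \right)} = - 3 \left(\left(P^{2} + P P\right) + \left(P - P\right)\right) = - 3 \left(\left(P^{2} + P^{2}\right) + 0\right) = - 3 \left(2 P^{2} + 0\right) = - 3 \cdot 2 P^{2} = - 6 P^{2}$)
$Q{\left(6 \right)} W{\left(29,-29 \right)} + 1144 = - 6 \cdot 6^{2} \cdot 29 + 1144 = \left(-6\right) 36 \cdot 29 + 1144 = \left(-216\right) 29 + 1144 = -6264 + 1144 = -5120$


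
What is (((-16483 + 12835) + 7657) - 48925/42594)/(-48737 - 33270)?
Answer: -170710421/3493006158 ≈ -0.048872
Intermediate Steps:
(((-16483 + 12835) + 7657) - 48925/42594)/(-48737 - 33270) = ((-3648 + 7657) - 48925*1/42594)/(-82007) = (4009 - 48925/42594)*(-1/82007) = (170710421/42594)*(-1/82007) = -170710421/3493006158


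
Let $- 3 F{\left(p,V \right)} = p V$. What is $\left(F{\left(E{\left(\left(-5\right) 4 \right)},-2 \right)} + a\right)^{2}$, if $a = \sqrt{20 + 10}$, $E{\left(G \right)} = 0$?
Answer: $30$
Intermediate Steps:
$F{\left(p,V \right)} = - \frac{V p}{3}$ ($F{\left(p,V \right)} = - \frac{p V}{3} = - \frac{V p}{3}$)
$a = \sqrt{30} \approx 5.4772$
$\left(F{\left(E{\left(\left(-5\right) 4 \right)},-2 \right)} + a\right)^{2} = \left(\left(- \frac{1}{3}\right) \left(-2\right) 0 + \sqrt{30}\right)^{2} = \left(0 + \sqrt{30}\right)^{2} = \left(\sqrt{30}\right)^{2} = 30$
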